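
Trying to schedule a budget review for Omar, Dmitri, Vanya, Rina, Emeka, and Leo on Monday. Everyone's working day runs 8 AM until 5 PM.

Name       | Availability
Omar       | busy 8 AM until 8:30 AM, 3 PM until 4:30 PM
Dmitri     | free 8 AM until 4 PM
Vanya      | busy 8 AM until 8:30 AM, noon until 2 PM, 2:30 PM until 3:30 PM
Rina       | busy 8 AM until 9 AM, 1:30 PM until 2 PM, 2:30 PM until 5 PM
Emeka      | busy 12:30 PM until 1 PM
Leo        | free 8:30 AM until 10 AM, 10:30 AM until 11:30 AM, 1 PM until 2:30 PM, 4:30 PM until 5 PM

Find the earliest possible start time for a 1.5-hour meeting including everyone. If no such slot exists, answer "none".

Omar free: 08:30-15:00, 16:30-17:00 (invert busy blocks within the working day).
Dmitri free: 08:00-16:00.
Vanya free: 08:30-12:00, 14:00-14:30, 15:30-17:00 (invert busy blocks within the working day).
Rina free: 09:00-13:30, 14:00-14:30 (invert busy blocks within the working day).
Emeka free: 08:00-12:30, 13:00-17:00 (invert busy blocks within the working day).
Leo free: 08:30-10:00, 10:30-11:30, 13:00-14:30, 16:30-17:00.
Omar ∩ Dmitri: 08:30-15:00.
Omar ∩ Dmitri ∩ Vanya: 08:30-12:00, 14:00-14:30.
Omar ∩ Dmitri ∩ Vanya ∩ Rina: 09:00-12:00, 14:00-14:30.
Omar ∩ Dmitri ∩ Vanya ∩ Rina ∩ Emeka: 09:00-12:00, 14:00-14:30.
Omar ∩ Dmitri ∩ Vanya ∩ Rina ∩ Emeka ∩ Leo: 09:00-10:00, 10:30-11:30, 14:00-14:30.
No common window is at least 90 minutes long.

none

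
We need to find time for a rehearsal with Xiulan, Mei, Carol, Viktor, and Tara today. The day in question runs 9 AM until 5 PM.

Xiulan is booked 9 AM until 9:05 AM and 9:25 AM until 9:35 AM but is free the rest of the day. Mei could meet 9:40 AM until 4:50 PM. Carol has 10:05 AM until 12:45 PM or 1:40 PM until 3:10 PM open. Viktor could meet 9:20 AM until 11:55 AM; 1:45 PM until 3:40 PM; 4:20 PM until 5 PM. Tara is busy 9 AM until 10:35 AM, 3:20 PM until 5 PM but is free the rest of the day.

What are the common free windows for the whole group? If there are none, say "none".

10:35-11:55, 13:45-15:10

Xiulan free: 09:05-09:25, 09:35-17:00 (invert busy blocks within the working day).
Mei free: 09:40-16:50.
Carol free: 10:05-12:45, 13:40-15:10.
Viktor free: 09:20-11:55, 13:45-15:40, 16:20-17:00.
Tara free: 10:35-15:20 (invert busy blocks within the working day).
Xiulan ∩ Mei: 09:40-16:50.
Xiulan ∩ Mei ∩ Carol: 10:05-12:45, 13:40-15:10.
Xiulan ∩ Mei ∩ Carol ∩ Viktor: 10:05-11:55, 13:45-15:10.
Xiulan ∩ Mei ∩ Carol ∩ Viktor ∩ Tara: 10:35-11:55, 13:45-15:10.
So the common availability across everyone is 10:35-11:55, 13:45-15:10.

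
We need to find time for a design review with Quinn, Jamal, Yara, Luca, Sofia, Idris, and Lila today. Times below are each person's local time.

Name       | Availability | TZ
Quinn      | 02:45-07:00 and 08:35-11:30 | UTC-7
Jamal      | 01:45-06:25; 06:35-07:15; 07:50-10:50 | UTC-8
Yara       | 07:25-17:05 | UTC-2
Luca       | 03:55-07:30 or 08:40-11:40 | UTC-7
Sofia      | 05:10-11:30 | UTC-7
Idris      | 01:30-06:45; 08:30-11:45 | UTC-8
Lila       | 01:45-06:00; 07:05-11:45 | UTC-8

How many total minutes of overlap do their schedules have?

Quinn in UTC: 09:45-14:00, 15:35-18:30 (add 7h to convert from UTC-7).
Jamal in UTC: 09:45-14:25, 14:35-15:15, 15:50-18:50 (add 8h to convert from UTC-8).
Yara in UTC: 09:25-19:05 (add 2h to convert from UTC-2).
Luca in UTC: 10:55-14:30, 15:40-18:40 (add 7h to convert from UTC-7).
Sofia in UTC: 12:10-18:30 (add 7h to convert from UTC-7).
Idris in UTC: 09:30-14:45, 16:30-19:45 (add 8h to convert from UTC-8).
Lila in UTC: 09:45-14:00, 15:05-19:45 (add 8h to convert from UTC-8).
Quinn ∩ Jamal: 09:45-14:00, 15:50-18:30.
Quinn ∩ Jamal ∩ Yara: 09:45-14:00, 15:50-18:30.
Quinn ∩ Jamal ∩ Yara ∩ Luca: 10:55-14:00, 15:50-18:30.
Quinn ∩ Jamal ∩ Yara ∩ Luca ∩ Sofia: 12:10-14:00, 15:50-18:30.
Quinn ∩ Jamal ∩ Yara ∩ Luca ∩ Sofia ∩ Idris: 12:10-14:00, 16:30-18:30.
Quinn ∩ Jamal ∩ Yara ∩ Luca ∩ Sofia ∩ Idris ∩ Lila: 12:10-14:00, 16:30-18:30.
Those are the intersection windows.
Summing the common windows: 110 + 120 = 230 minutes.

230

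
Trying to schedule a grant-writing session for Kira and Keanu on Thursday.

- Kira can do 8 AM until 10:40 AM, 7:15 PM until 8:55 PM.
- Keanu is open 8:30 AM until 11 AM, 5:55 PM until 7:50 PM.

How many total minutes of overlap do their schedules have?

165

Kira ∩ Keanu: 08:30-10:40, 19:15-19:50.
Summing the common windows: 130 + 35 = 165 minutes.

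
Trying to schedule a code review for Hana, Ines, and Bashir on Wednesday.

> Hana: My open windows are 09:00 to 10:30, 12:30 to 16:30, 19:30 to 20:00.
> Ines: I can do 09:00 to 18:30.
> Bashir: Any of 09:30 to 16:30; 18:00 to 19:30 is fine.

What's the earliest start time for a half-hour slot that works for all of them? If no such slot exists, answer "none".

Hana ∩ Ines: 09:00-10:30, 12:30-16:30.
Hana ∩ Ines ∩ Bashir: 09:30-10:30, 12:30-16:30.
So the common availability across everyone is 09:30-10:30, 12:30-16:30.
The first common window of at least 30 minutes is 09:30-10:30, so the earliest start is 09:30.

09:30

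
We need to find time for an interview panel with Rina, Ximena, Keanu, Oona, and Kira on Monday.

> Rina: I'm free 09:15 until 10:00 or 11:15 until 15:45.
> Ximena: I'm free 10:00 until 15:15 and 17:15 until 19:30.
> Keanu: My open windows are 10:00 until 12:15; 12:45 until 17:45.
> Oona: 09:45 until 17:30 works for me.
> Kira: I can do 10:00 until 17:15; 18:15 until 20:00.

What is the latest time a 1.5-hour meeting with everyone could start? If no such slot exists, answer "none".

Rina ∩ Ximena: 11:15-15:15.
Rina ∩ Ximena ∩ Keanu: 11:15-12:15, 12:45-15:15.
Rina ∩ Ximena ∩ Keanu ∩ Oona: 11:15-12:15, 12:45-15:15.
Rina ∩ Ximena ∩ Keanu ∩ Oona ∩ Kira: 11:15-12:15, 12:45-15:15.
The last common window of at least 90 minutes is 12:45-15:15; a 90-minute meeting can start as late as 13:45 and still end by 15:15.

13:45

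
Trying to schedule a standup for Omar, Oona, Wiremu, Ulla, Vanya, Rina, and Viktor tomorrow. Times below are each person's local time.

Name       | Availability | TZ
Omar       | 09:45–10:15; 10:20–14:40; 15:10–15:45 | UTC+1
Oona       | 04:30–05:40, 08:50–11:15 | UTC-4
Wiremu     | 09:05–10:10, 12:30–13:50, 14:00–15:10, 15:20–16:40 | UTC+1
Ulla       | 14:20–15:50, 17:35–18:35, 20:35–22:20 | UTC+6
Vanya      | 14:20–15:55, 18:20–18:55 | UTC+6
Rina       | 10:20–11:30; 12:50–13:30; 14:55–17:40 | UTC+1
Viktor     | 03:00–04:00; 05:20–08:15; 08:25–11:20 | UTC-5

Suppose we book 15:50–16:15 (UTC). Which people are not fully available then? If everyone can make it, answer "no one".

Omar, Oona, Vanya, Wiremu

Omar in UTC: 08:45-09:15, 09:20-13:40, 14:10-14:45 (subtract 1h to convert from UTC+1).
Oona in UTC: 08:30-09:40, 12:50-15:15 (add 4h to convert from UTC-4).
Wiremu in UTC: 08:05-09:10, 11:30-12:50, 13:00-14:10, 14:20-15:40 (subtract 1h to convert from UTC+1).
Ulla in UTC: 08:20-09:50, 11:35-12:35, 14:35-16:20 (subtract 6h to convert from UTC+6).
Vanya in UTC: 08:20-09:55, 12:20-12:55 (subtract 6h to convert from UTC+6).
Rina in UTC: 09:20-10:30, 11:50-12:30, 13:55-16:40 (subtract 1h to convert from UTC+1).
Viktor in UTC: 08:00-09:00, 10:20-13:15, 13:25-16:20 (add 5h to convert from UTC-5).
Omar: not fully free for 15:50-16:15. Oona: not fully free for 15:50-16:15. Wiremu: not fully free for 15:50-16:15. Ulla: free for 15:50-16:15. Vanya: not fully free for 15:50-16:15. Rina: free for 15:50-16:15. Viktor: free for 15:50-16:15.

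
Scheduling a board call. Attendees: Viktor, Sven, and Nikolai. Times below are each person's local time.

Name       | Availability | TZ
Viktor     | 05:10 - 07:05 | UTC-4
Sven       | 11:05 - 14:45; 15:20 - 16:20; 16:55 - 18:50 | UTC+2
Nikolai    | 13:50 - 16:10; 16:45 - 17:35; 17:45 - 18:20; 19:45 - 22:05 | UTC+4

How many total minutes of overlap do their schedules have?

Viktor in UTC: 09:10-11:05 (add 4h to convert from UTC-4).
Sven in UTC: 09:05-12:45, 13:20-14:20, 14:55-16:50 (subtract 2h to convert from UTC+2).
Nikolai in UTC: 09:50-12:10, 12:45-13:35, 13:45-14:20, 15:45-18:05 (subtract 4h to convert from UTC+4).
Viktor ∩ Sven: 09:10-11:05.
Viktor ∩ Sven ∩ Nikolai: 09:50-11:05.
So the common availability across everyone is 09:50-11:05.
That's a single block of 75 minutes.

75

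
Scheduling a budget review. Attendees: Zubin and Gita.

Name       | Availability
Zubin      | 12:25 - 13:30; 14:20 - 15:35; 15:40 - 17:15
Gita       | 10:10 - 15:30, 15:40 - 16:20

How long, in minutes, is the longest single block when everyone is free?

70

Zubin ∩ Gita: 12:25-13:30, 14:20-15:30, 15:40-16:20.
The longest is 14:20-15:30 at 70 minutes.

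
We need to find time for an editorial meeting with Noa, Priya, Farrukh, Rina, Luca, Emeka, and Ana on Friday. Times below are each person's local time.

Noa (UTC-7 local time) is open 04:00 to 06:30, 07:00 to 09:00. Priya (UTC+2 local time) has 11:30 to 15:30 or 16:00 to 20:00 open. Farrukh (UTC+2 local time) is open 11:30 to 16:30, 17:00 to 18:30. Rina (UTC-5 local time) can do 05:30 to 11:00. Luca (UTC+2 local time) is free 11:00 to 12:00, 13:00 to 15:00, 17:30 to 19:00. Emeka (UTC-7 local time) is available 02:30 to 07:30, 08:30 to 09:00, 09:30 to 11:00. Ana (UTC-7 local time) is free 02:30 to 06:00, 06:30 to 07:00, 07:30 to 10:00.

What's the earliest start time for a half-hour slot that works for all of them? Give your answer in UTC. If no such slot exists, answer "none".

11:00

Noa in UTC: 11:00-13:30, 14:00-16:00 (add 7h to convert from UTC-7).
Priya in UTC: 09:30-13:30, 14:00-18:00 (subtract 2h to convert from UTC+2).
Farrukh in UTC: 09:30-14:30, 15:00-16:30 (subtract 2h to convert from UTC+2).
Rina in UTC: 10:30-16:00 (add 5h to convert from UTC-5).
Luca in UTC: 09:00-10:00, 11:00-13:00, 15:30-17:00 (subtract 2h to convert from UTC+2).
Emeka in UTC: 09:30-14:30, 15:30-16:00, 16:30-18:00 (add 7h to convert from UTC-7).
Ana in UTC: 09:30-13:00, 13:30-14:00, 14:30-17:00 (add 7h to convert from UTC-7).
Noa ∩ Priya: 11:00-13:30, 14:00-16:00.
Noa ∩ Priya ∩ Farrukh: 11:00-13:30, 14:00-14:30, 15:00-16:00.
Noa ∩ Priya ∩ Farrukh ∩ Rina: 11:00-13:30, 14:00-14:30, 15:00-16:00.
Noa ∩ Priya ∩ Farrukh ∩ Rina ∩ Luca: 11:00-13:00, 15:30-16:00.
Noa ∩ Priya ∩ Farrukh ∩ Rina ∩ Luca ∩ Emeka: 11:00-13:00, 15:30-16:00.
Noa ∩ Priya ∩ Farrukh ∩ Rina ∩ Luca ∩ Emeka ∩ Ana: 11:00-13:00, 15:30-16:00.
The first common window of at least 30 minutes is 11:00-13:00, so the earliest start is 11:00.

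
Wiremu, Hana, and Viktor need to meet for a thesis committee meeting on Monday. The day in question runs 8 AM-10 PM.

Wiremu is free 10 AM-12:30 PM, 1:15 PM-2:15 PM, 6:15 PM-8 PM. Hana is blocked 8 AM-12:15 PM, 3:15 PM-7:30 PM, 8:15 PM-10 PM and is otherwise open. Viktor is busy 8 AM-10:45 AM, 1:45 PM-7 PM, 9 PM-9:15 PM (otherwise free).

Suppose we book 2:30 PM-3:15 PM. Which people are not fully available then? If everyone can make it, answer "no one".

Wiremu free: 10:00-12:30, 13:15-14:15, 18:15-20:00.
Hana free: 12:15-15:15, 19:30-20:15 (invert busy blocks within the working day).
Viktor free: 10:45-13:45, 19:00-21:00, 21:15-22:00 (invert busy blocks within the working day).
Wiremu: not fully free for 14:30-15:15. Hana: free for 14:30-15:15. Viktor: not fully free for 14:30-15:15.

Viktor, Wiremu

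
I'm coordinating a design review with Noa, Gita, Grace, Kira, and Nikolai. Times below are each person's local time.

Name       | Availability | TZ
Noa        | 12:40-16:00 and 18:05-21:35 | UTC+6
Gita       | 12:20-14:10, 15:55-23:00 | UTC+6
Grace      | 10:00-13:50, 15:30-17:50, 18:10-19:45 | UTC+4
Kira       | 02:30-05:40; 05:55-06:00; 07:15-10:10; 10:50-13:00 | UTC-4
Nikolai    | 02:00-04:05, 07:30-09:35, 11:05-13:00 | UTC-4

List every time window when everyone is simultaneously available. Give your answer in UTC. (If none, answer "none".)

Noa in UTC: 06:40-10:00, 12:05-15:35 (subtract 6h to convert from UTC+6).
Gita in UTC: 06:20-08:10, 09:55-17:00 (subtract 6h to convert from UTC+6).
Grace in UTC: 06:00-09:50, 11:30-13:50, 14:10-15:45 (subtract 4h to convert from UTC+4).
Kira in UTC: 06:30-09:40, 09:55-10:00, 11:15-14:10, 14:50-17:00 (add 4h to convert from UTC-4).
Nikolai in UTC: 06:00-08:05, 11:30-13:35, 15:05-17:00 (add 4h to convert from UTC-4).
Noa ∩ Gita: 06:40-08:10, 09:55-10:00, 12:05-15:35.
Noa ∩ Gita ∩ Grace: 06:40-08:10, 12:05-13:50, 14:10-15:35.
Noa ∩ Gita ∩ Grace ∩ Kira: 06:40-08:10, 12:05-13:50, 14:50-15:35.
Noa ∩ Gita ∩ Grace ∩ Kira ∩ Nikolai: 06:40-08:05, 12:05-13:35, 15:05-15:35.

06:40-08:05, 12:05-13:35, 15:05-15:35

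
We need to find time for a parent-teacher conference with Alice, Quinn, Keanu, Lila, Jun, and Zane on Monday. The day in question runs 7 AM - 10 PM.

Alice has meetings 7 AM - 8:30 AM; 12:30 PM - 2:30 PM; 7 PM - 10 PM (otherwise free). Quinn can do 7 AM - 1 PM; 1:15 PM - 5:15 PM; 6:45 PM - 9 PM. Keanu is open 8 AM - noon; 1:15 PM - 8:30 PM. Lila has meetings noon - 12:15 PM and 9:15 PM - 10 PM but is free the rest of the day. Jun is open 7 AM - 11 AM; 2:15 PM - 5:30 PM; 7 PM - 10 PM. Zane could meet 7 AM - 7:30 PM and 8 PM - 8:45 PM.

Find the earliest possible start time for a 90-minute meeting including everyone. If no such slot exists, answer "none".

08:30

Alice free: 08:30-12:30, 14:30-19:00 (invert busy blocks within the working day).
Quinn free: 07:00-13:00, 13:15-17:15, 18:45-21:00.
Keanu free: 08:00-12:00, 13:15-20:30.
Lila free: 07:00-12:00, 12:15-21:15 (invert busy blocks within the working day).
Jun free: 07:00-11:00, 14:15-17:30, 19:00-22:00.
Zane free: 07:00-19:30, 20:00-20:45.
Alice ∩ Quinn: 08:30-12:30, 14:30-17:15, 18:45-19:00.
Alice ∩ Quinn ∩ Keanu: 08:30-12:00, 14:30-17:15, 18:45-19:00.
Alice ∩ Quinn ∩ Keanu ∩ Lila: 08:30-12:00, 14:30-17:15, 18:45-19:00.
Alice ∩ Quinn ∩ Keanu ∩ Lila ∩ Jun: 08:30-11:00, 14:30-17:15.
Alice ∩ Quinn ∩ Keanu ∩ Lila ∩ Jun ∩ Zane: 08:30-11:00, 14:30-17:15.
Those are the intersection windows.
The first common window of at least 90 minutes is 08:30-11:00, so the earliest start is 08:30.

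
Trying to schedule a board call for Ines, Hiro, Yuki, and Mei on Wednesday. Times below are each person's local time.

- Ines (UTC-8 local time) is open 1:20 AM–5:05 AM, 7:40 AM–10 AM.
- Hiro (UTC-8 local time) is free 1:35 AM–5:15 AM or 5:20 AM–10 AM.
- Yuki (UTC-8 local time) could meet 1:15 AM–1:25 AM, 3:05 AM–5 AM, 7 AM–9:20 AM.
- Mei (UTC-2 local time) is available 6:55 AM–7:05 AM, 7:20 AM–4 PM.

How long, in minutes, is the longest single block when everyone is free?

115

Ines in UTC: 09:20-13:05, 15:40-18:00 (add 8h to convert from UTC-8).
Hiro in UTC: 09:35-13:15, 13:20-18:00 (add 8h to convert from UTC-8).
Yuki in UTC: 09:15-09:25, 11:05-13:00, 15:00-17:20 (add 8h to convert from UTC-8).
Mei in UTC: 08:55-09:05, 09:20-18:00 (add 2h to convert from UTC-2).
Ines ∩ Hiro: 09:35-13:05, 15:40-18:00.
Ines ∩ Hiro ∩ Yuki: 11:05-13:00, 15:40-17:20.
Ines ∩ Hiro ∩ Yuki ∩ Mei: 11:05-13:00, 15:40-17:20.
Those are the intersection windows.
The longest is 11:05-13:00 at 115 minutes.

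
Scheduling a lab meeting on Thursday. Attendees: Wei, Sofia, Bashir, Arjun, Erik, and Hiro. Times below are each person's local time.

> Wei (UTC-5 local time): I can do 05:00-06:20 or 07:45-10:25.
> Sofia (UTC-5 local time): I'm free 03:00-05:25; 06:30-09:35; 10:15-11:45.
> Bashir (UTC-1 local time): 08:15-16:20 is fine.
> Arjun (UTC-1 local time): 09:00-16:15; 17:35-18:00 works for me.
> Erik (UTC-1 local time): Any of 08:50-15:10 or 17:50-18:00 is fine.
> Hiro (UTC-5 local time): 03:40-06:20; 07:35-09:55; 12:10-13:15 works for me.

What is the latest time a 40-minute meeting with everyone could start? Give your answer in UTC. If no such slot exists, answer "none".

13:55

Wei in UTC: 10:00-11:20, 12:45-15:25 (add 5h to convert from UTC-5).
Sofia in UTC: 08:00-10:25, 11:30-14:35, 15:15-16:45 (add 5h to convert from UTC-5).
Bashir in UTC: 09:15-17:20 (add 1h to convert from UTC-1).
Arjun in UTC: 10:00-17:15, 18:35-19:00 (add 1h to convert from UTC-1).
Erik in UTC: 09:50-16:10, 18:50-19:00 (add 1h to convert from UTC-1).
Hiro in UTC: 08:40-11:20, 12:35-14:55, 17:10-18:15 (add 5h to convert from UTC-5).
Wei ∩ Sofia: 10:00-10:25, 12:45-14:35, 15:15-15:25.
Wei ∩ Sofia ∩ Bashir: 10:00-10:25, 12:45-14:35, 15:15-15:25.
Wei ∩ Sofia ∩ Bashir ∩ Arjun: 10:00-10:25, 12:45-14:35, 15:15-15:25.
Wei ∩ Sofia ∩ Bashir ∩ Arjun ∩ Erik: 10:00-10:25, 12:45-14:35, 15:15-15:25.
Wei ∩ Sofia ∩ Bashir ∩ Arjun ∩ Erik ∩ Hiro: 10:00-10:25, 12:45-14:35.
Those are the intersection windows.
The last common window of at least 40 minutes is 12:45-14:35; a 40-minute meeting can start as late as 13:55 and still end by 14:35.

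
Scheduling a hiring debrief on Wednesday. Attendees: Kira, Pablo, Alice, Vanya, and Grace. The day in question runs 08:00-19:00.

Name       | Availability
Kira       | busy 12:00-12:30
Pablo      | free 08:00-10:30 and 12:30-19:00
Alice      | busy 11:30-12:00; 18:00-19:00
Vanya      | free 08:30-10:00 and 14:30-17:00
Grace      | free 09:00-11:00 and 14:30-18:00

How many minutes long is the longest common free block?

Kira free: 08:00-12:00, 12:30-19:00 (invert busy blocks within the working day).
Pablo free: 08:00-10:30, 12:30-19:00.
Alice free: 08:00-11:30, 12:00-18:00 (invert busy blocks within the working day).
Vanya free: 08:30-10:00, 14:30-17:00.
Grace free: 09:00-11:00, 14:30-18:00.
Kira ∩ Pablo: 08:00-10:30, 12:30-19:00.
Kira ∩ Pablo ∩ Alice: 08:00-10:30, 12:30-18:00.
Kira ∩ Pablo ∩ Alice ∩ Vanya: 08:30-10:00, 14:30-17:00.
Kira ∩ Pablo ∩ Alice ∩ Vanya ∩ Grace: 09:00-10:00, 14:30-17:00.
The longest is 14:30-17:00 at 150 minutes.

150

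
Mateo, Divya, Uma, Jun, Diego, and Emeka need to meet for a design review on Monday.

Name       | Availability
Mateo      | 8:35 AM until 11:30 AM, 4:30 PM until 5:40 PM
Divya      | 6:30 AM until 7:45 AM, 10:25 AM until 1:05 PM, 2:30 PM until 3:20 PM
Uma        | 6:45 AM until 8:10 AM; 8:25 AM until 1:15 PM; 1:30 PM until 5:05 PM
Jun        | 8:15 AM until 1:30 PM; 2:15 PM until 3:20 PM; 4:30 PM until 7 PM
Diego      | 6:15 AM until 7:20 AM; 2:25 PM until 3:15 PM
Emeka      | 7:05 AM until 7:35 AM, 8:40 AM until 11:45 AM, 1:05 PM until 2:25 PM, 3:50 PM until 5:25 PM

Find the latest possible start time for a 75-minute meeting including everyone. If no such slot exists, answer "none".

Mateo ∩ Divya: 10:25-11:30.
Mateo ∩ Divya ∩ Uma: 10:25-11:30.
Mateo ∩ Divya ∩ Uma ∩ Jun: 10:25-11:30.
Mateo ∩ Divya ∩ Uma ∩ Jun ∩ Diego: ∅.
Mateo ∩ Divya ∩ Uma ∩ Jun ∩ Diego ∩ Emeka: ∅.
There is no time when everyone is free.
No common window is at least 75 minutes long.

none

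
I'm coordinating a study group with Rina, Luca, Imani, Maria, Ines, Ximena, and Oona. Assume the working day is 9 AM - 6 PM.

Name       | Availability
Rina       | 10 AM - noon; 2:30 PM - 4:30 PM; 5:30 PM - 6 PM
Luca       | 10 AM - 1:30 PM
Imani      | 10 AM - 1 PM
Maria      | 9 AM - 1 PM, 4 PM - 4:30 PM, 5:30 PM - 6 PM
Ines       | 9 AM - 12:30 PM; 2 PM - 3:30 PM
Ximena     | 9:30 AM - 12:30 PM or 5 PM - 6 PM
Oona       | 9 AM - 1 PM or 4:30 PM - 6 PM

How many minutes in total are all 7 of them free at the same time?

120

Rina ∩ Luca: 10:00-12:00.
Rina ∩ Luca ∩ Imani: 10:00-12:00.
Rina ∩ Luca ∩ Imani ∩ Maria: 10:00-12:00.
Rina ∩ Luca ∩ Imani ∩ Maria ∩ Ines: 10:00-12:00.
Rina ∩ Luca ∩ Imani ∩ Maria ∩ Ines ∩ Ximena: 10:00-12:00.
Rina ∩ Luca ∩ Imani ∩ Maria ∩ Ines ∩ Ximena ∩ Oona: 10:00-12:00.
That's a single block of 120 minutes.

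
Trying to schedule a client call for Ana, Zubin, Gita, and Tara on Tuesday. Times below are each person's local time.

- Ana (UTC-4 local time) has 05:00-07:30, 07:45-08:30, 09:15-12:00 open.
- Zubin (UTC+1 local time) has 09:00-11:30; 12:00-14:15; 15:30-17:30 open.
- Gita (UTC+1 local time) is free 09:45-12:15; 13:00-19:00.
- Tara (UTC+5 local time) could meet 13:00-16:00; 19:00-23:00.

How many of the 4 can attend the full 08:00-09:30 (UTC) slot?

2

Ana in UTC: 09:00-11:30, 11:45-12:30, 13:15-16:00 (add 4h to convert from UTC-4).
Zubin in UTC: 08:00-10:30, 11:00-13:15, 14:30-16:30 (subtract 1h to convert from UTC+1).
Gita in UTC: 08:45-11:15, 12:00-18:00 (subtract 1h to convert from UTC+1).
Tara in UTC: 08:00-11:00, 14:00-18:00 (subtract 5h to convert from UTC+5).
Zubin and Tara can make the full 08:00-09:30 slot — that's 2.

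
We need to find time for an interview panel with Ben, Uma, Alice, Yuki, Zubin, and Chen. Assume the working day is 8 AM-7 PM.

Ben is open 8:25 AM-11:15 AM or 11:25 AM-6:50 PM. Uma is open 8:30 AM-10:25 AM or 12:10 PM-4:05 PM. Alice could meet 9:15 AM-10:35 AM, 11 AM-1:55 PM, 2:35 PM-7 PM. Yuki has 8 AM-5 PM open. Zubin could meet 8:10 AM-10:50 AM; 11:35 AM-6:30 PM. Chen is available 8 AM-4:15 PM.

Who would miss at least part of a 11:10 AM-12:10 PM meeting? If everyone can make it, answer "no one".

Ben: not fully free for 11:10-12:10. Uma: not fully free for 11:10-12:10. Alice: free for 11:10-12:10. Yuki: free for 11:10-12:10. Zubin: not fully free for 11:10-12:10. Chen: free for 11:10-12:10.

Ben, Uma, Zubin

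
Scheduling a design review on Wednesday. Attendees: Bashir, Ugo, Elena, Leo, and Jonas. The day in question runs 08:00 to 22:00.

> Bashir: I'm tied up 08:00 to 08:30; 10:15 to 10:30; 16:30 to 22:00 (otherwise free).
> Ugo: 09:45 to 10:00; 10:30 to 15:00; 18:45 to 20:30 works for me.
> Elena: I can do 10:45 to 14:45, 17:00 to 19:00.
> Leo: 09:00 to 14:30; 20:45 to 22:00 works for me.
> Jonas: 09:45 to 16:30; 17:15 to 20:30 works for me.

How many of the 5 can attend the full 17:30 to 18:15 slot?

2

Bashir free: 08:30-10:15, 10:30-16:30 (invert busy blocks within the working day).
Ugo free: 09:45-10:00, 10:30-15:00, 18:45-20:30.
Elena free: 10:45-14:45, 17:00-19:00.
Leo free: 09:00-14:30, 20:45-22:00.
Jonas free: 09:45-16:30, 17:15-20:30.
Elena and Jonas can make the full 17:30-18:15 slot — that's 2.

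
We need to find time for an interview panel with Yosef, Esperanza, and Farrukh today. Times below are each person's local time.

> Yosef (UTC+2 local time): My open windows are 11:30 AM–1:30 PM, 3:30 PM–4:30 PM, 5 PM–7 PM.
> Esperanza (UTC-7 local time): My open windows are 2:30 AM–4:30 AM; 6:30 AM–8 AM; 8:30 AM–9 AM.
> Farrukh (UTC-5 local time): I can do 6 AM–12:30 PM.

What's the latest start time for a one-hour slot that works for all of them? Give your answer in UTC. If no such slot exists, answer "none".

Yosef in UTC: 09:30-11:30, 13:30-14:30, 15:00-17:00 (subtract 2h to convert from UTC+2).
Esperanza in UTC: 09:30-11:30, 13:30-15:00, 15:30-16:00 (add 7h to convert from UTC-7).
Farrukh in UTC: 11:00-17:30 (add 5h to convert from UTC-5).
Yosef ∩ Esperanza: 09:30-11:30, 13:30-14:30, 15:30-16:00.
Yosef ∩ Esperanza ∩ Farrukh: 11:00-11:30, 13:30-14:30, 15:30-16:00.
The last common window of at least 60 minutes is 13:30-14:30; a 60-minute meeting can start as late as 13:30 and still end by 14:30.

13:30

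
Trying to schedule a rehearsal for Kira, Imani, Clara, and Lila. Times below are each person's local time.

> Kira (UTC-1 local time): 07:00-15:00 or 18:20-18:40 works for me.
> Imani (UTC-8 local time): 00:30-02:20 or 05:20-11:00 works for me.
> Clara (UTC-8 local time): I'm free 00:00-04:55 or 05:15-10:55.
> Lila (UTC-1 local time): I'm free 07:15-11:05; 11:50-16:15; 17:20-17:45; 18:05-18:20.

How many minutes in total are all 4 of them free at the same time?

270

Kira in UTC: 08:00-16:00, 19:20-19:40 (add 1h to convert from UTC-1).
Imani in UTC: 08:30-10:20, 13:20-19:00 (add 8h to convert from UTC-8).
Clara in UTC: 08:00-12:55, 13:15-18:55 (add 8h to convert from UTC-8).
Lila in UTC: 08:15-12:05, 12:50-17:15, 18:20-18:45, 19:05-19:20 (add 1h to convert from UTC-1).
Kira ∩ Imani: 08:30-10:20, 13:20-16:00.
Kira ∩ Imani ∩ Clara: 08:30-10:20, 13:20-16:00.
Kira ∩ Imani ∩ Clara ∩ Lila: 08:30-10:20, 13:20-16:00.
Summing the common windows: 110 + 160 = 270 minutes.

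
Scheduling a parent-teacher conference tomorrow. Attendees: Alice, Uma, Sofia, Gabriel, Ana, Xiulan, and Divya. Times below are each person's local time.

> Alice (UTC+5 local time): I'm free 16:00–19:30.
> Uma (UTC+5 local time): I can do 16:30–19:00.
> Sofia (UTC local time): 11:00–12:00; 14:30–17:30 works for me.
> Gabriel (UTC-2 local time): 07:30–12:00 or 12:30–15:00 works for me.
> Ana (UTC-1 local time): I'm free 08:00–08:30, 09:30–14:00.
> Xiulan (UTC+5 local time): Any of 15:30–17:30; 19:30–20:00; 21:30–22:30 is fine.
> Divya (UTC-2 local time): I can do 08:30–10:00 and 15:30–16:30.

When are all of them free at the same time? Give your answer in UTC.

11:30-12:00

Alice in UTC: 11:00-14:30 (subtract 5h to convert from UTC+5).
Uma in UTC: 11:30-14:00 (subtract 5h to convert from UTC+5).
Sofia in UTC: 11:00-12:00, 14:30-17:30.
Gabriel in UTC: 09:30-14:00, 14:30-17:00 (add 2h to convert from UTC-2).
Ana in UTC: 09:00-09:30, 10:30-15:00 (add 1h to convert from UTC-1).
Xiulan in UTC: 10:30-12:30, 14:30-15:00, 16:30-17:30 (subtract 5h to convert from UTC+5).
Divya in UTC: 10:30-12:00, 17:30-18:30 (add 2h to convert from UTC-2).
Alice ∩ Uma: 11:30-14:00.
Alice ∩ Uma ∩ Sofia: 11:30-12:00.
Alice ∩ Uma ∩ Sofia ∩ Gabriel: 11:30-12:00.
Alice ∩ Uma ∩ Sofia ∩ Gabriel ∩ Ana: 11:30-12:00.
Alice ∩ Uma ∩ Sofia ∩ Gabriel ∩ Ana ∩ Xiulan: 11:30-12:00.
Alice ∩ Uma ∩ Sofia ∩ Gabriel ∩ Ana ∩ Xiulan ∩ Divya: 11:30-12:00.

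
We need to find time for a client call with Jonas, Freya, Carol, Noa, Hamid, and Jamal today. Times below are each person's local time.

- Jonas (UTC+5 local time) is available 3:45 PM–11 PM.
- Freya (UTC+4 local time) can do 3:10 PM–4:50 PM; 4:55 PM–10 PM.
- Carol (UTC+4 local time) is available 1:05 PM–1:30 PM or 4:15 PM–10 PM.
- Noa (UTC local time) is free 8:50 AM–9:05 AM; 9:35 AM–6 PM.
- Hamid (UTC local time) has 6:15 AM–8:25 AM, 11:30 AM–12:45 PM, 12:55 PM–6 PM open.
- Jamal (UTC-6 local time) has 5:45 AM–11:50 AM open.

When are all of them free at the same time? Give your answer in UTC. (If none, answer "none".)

Jonas in UTC: 10:45-18:00 (subtract 5h to convert from UTC+5).
Freya in UTC: 11:10-12:50, 12:55-18:00 (subtract 4h to convert from UTC+4).
Carol in UTC: 09:05-09:30, 12:15-18:00 (subtract 4h to convert from UTC+4).
Noa in UTC: 08:50-09:05, 09:35-18:00.
Hamid in UTC: 06:15-08:25, 11:30-12:45, 12:55-18:00.
Jamal in UTC: 11:45-17:50 (add 6h to convert from UTC-6).
Jonas ∩ Freya: 11:10-12:50, 12:55-18:00.
Jonas ∩ Freya ∩ Carol: 12:15-12:50, 12:55-18:00.
Jonas ∩ Freya ∩ Carol ∩ Noa: 12:15-12:50, 12:55-18:00.
Jonas ∩ Freya ∩ Carol ∩ Noa ∩ Hamid: 12:15-12:45, 12:55-18:00.
Jonas ∩ Freya ∩ Carol ∩ Noa ∩ Hamid ∩ Jamal: 12:15-12:45, 12:55-17:50.

12:15-12:45, 12:55-17:50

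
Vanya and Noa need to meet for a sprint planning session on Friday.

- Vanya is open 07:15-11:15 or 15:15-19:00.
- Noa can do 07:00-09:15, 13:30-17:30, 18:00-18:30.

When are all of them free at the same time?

Vanya ∩ Noa: 07:15-09:15, 15:15-17:30, 18:00-18:30.

07:15-09:15, 15:15-17:30, 18:00-18:30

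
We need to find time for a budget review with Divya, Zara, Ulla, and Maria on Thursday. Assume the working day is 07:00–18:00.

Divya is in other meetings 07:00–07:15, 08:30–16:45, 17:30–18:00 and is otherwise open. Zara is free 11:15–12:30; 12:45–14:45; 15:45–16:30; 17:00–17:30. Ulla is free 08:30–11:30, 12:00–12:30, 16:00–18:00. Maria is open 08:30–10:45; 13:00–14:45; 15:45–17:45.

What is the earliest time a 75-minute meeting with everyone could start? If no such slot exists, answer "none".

Divya free: 07:15-08:30, 16:45-17:30 (invert busy blocks within the working day).
Zara free: 11:15-12:30, 12:45-14:45, 15:45-16:30, 17:00-17:30.
Ulla free: 08:30-11:30, 12:00-12:30, 16:00-18:00.
Maria free: 08:30-10:45, 13:00-14:45, 15:45-17:45.
Divya ∩ Zara: 17:00-17:30.
Divya ∩ Zara ∩ Ulla: 17:00-17:30.
Divya ∩ Zara ∩ Ulla ∩ Maria: 17:00-17:30.
No common window is at least 75 minutes long.

none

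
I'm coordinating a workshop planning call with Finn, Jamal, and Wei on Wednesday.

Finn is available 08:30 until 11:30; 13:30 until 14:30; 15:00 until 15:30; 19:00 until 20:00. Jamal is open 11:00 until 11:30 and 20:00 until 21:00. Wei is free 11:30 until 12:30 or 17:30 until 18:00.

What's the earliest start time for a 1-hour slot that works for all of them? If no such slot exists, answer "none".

Finn ∩ Jamal: 11:00-11:30.
Finn ∩ Jamal ∩ Wei: ∅.
There is no time when everyone is free.
No common window is at least 60 minutes long.

none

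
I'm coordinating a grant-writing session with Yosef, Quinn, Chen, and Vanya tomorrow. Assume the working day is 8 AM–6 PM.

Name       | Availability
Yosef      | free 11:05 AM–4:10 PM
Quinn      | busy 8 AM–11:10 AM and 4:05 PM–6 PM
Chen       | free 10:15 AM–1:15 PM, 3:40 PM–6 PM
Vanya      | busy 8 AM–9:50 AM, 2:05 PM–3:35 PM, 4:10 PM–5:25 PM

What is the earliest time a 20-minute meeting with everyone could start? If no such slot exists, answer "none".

Yosef free: 11:05-16:10.
Quinn free: 11:10-16:05 (invert busy blocks within the working day).
Chen free: 10:15-13:15, 15:40-18:00.
Vanya free: 09:50-14:05, 15:35-16:10, 17:25-18:00 (invert busy blocks within the working day).
Yosef ∩ Quinn: 11:10-16:05.
Yosef ∩ Quinn ∩ Chen: 11:10-13:15, 15:40-16:05.
Yosef ∩ Quinn ∩ Chen ∩ Vanya: 11:10-13:15, 15:40-16:05.
The first common window of at least 20 minutes is 11:10-13:15, so the earliest start is 11:10.

11:10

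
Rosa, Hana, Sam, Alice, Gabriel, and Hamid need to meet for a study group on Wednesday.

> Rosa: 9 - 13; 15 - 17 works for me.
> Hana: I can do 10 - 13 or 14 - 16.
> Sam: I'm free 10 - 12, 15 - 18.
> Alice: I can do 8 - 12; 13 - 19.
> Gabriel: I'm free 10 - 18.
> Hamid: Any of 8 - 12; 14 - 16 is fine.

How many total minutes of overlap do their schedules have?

180

Rosa ∩ Hana: 10:00-13:00, 15:00-16:00.
Rosa ∩ Hana ∩ Sam: 10:00-12:00, 15:00-16:00.
Rosa ∩ Hana ∩ Sam ∩ Alice: 10:00-12:00, 15:00-16:00.
Rosa ∩ Hana ∩ Sam ∩ Alice ∩ Gabriel: 10:00-12:00, 15:00-16:00.
Rosa ∩ Hana ∩ Sam ∩ Alice ∩ Gabriel ∩ Hamid: 10:00-12:00, 15:00-16:00.
Summing the common windows: 120 + 60 = 180 minutes.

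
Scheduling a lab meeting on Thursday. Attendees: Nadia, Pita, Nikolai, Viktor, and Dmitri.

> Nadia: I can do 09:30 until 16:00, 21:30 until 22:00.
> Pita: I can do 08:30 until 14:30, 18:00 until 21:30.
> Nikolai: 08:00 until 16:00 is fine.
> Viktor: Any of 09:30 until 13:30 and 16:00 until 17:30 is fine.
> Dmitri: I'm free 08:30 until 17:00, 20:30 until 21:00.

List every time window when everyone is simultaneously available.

Nadia ∩ Pita: 09:30-14:30.
Nadia ∩ Pita ∩ Nikolai: 09:30-14:30.
Nadia ∩ Pita ∩ Nikolai ∩ Viktor: 09:30-13:30.
Nadia ∩ Pita ∩ Nikolai ∩ Viktor ∩ Dmitri: 09:30-13:30.

09:30-13:30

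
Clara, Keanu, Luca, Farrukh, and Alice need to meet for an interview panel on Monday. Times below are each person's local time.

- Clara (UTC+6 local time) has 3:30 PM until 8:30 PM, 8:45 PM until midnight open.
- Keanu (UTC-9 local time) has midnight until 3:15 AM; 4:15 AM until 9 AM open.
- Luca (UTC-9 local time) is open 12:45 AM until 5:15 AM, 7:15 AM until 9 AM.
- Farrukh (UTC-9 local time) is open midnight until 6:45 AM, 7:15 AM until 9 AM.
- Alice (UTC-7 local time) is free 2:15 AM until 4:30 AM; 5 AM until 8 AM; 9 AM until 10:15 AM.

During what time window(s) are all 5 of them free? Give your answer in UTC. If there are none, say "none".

09:45-11:30, 12:00-12:15, 13:15-14:15, 16:15-17:15

Clara in UTC: 09:30-14:30, 14:45-18:00 (subtract 6h to convert from UTC+6).
Keanu in UTC: 09:00-12:15, 13:15-18:00 (add 9h to convert from UTC-9).
Luca in UTC: 09:45-14:15, 16:15-18:00 (add 9h to convert from UTC-9).
Farrukh in UTC: 09:00-15:45, 16:15-18:00 (add 9h to convert from UTC-9).
Alice in UTC: 09:15-11:30, 12:00-15:00, 16:00-17:15 (add 7h to convert from UTC-7).
Clara ∩ Keanu: 09:30-12:15, 13:15-14:30, 14:45-18:00.
Clara ∩ Keanu ∩ Luca: 09:45-12:15, 13:15-14:15, 16:15-18:00.
Clara ∩ Keanu ∩ Luca ∩ Farrukh: 09:45-12:15, 13:15-14:15, 16:15-18:00.
Clara ∩ Keanu ∩ Luca ∩ Farrukh ∩ Alice: 09:45-11:30, 12:00-12:15, 13:15-14:15, 16:15-17:15.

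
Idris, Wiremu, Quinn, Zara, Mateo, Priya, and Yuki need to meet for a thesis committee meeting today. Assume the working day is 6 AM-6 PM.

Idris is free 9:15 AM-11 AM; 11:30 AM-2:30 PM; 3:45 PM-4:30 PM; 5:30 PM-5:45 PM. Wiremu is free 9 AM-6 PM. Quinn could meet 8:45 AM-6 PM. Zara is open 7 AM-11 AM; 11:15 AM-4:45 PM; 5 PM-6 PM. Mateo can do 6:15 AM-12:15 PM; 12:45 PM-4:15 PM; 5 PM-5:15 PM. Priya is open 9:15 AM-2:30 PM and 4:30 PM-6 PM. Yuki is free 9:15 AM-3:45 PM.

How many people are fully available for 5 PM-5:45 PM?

Wiremu, Quinn, Zara, and Priya can make the full 17:00-17:45 slot — that's 4.

4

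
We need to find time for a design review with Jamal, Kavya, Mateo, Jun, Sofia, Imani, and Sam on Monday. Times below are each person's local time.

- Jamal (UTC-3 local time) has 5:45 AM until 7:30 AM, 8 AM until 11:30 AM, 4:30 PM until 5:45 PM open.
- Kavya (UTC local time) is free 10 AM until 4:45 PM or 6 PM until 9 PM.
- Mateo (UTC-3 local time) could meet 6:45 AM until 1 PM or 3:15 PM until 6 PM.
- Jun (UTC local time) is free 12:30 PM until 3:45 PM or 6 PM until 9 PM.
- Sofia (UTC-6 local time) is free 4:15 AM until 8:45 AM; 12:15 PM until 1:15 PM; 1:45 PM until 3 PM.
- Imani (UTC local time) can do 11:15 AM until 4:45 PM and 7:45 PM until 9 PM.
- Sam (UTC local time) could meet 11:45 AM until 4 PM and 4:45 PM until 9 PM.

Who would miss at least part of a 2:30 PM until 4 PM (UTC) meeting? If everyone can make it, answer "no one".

Jamal, Jun, Sofia

Jamal in UTC: 08:45-10:30, 11:00-14:30, 19:30-20:45 (add 3h to convert from UTC-3).
Kavya in UTC: 10:00-16:45, 18:00-21:00.
Mateo in UTC: 09:45-16:00, 18:15-21:00 (add 3h to convert from UTC-3).
Jun in UTC: 12:30-15:45, 18:00-21:00.
Sofia in UTC: 10:15-14:45, 18:15-19:15, 19:45-21:00 (add 6h to convert from UTC-6).
Imani in UTC: 11:15-16:45, 19:45-21:00.
Sam in UTC: 11:45-16:00, 16:45-21:00.
Jamal: not fully free for 14:30-16:00. Kavya: free for 14:30-16:00. Mateo: free for 14:30-16:00. Jun: not fully free for 14:30-16:00. Sofia: not fully free for 14:30-16:00. Imani: free for 14:30-16:00. Sam: free for 14:30-16:00.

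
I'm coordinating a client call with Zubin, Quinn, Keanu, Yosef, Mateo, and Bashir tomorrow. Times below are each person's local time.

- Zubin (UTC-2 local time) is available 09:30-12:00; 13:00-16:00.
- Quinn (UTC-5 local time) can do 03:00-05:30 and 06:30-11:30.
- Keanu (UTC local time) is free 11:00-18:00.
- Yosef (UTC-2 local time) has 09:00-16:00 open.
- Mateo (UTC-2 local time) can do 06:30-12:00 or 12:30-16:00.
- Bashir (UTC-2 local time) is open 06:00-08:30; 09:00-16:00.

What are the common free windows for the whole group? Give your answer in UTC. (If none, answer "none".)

Zubin in UTC: 11:30-14:00, 15:00-18:00 (add 2h to convert from UTC-2).
Quinn in UTC: 08:00-10:30, 11:30-16:30 (add 5h to convert from UTC-5).
Keanu in UTC: 11:00-18:00.
Yosef in UTC: 11:00-18:00 (add 2h to convert from UTC-2).
Mateo in UTC: 08:30-14:00, 14:30-18:00 (add 2h to convert from UTC-2).
Bashir in UTC: 08:00-10:30, 11:00-18:00 (add 2h to convert from UTC-2).
Zubin ∩ Quinn: 11:30-14:00, 15:00-16:30.
Zubin ∩ Quinn ∩ Keanu: 11:30-14:00, 15:00-16:30.
Zubin ∩ Quinn ∩ Keanu ∩ Yosef: 11:30-14:00, 15:00-16:30.
Zubin ∩ Quinn ∩ Keanu ∩ Yosef ∩ Mateo: 11:30-14:00, 15:00-16:30.
Zubin ∩ Quinn ∩ Keanu ∩ Yosef ∩ Mateo ∩ Bashir: 11:30-14:00, 15:00-16:30.
So the common availability across everyone is 11:30-14:00, 15:00-16:30.

11:30-14:00, 15:00-16:30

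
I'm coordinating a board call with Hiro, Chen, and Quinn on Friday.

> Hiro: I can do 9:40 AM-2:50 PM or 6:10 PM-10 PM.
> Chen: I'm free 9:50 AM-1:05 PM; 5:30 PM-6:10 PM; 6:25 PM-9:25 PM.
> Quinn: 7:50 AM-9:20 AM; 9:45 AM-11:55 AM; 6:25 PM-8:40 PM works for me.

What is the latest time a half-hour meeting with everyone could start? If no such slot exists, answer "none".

Hiro ∩ Chen: 09:50-13:05, 18:25-21:25.
Hiro ∩ Chen ∩ Quinn: 09:50-11:55, 18:25-20:40.
Those are the intersection windows.
The last common window of at least 30 minutes is 18:25-20:40; a 30-minute meeting can start as late as 20:10 and still end by 20:40.

20:10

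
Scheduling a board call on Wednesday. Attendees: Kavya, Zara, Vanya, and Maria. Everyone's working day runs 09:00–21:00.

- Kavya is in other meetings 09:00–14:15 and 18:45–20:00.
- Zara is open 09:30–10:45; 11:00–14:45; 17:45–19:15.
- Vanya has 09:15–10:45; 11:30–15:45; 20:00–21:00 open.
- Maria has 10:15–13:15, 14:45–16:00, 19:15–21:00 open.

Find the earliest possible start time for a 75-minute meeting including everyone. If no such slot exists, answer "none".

none

Kavya free: 14:15-18:45, 20:00-21:00 (invert busy blocks within the working day).
Zara free: 09:30-10:45, 11:00-14:45, 17:45-19:15.
Vanya free: 09:15-10:45, 11:30-15:45, 20:00-21:00.
Maria free: 10:15-13:15, 14:45-16:00, 19:15-21:00.
Kavya ∩ Zara: 14:15-14:45, 17:45-18:45.
Kavya ∩ Zara ∩ Vanya: 14:15-14:45.
Kavya ∩ Zara ∩ Vanya ∩ Maria: ∅.
There is no time when everyone is free.
No common window is at least 75 minutes long.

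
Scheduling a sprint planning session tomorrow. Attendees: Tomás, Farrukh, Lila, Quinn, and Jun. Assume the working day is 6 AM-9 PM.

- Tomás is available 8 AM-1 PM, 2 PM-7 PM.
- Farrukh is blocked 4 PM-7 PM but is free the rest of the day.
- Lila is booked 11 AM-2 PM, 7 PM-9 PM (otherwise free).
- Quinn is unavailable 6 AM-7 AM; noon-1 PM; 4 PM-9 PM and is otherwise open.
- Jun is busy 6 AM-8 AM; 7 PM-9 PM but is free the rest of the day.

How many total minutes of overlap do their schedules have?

Tomás free: 08:00-13:00, 14:00-19:00.
Farrukh free: 06:00-16:00, 19:00-21:00 (invert busy blocks within the working day).
Lila free: 06:00-11:00, 14:00-19:00 (invert busy blocks within the working day).
Quinn free: 07:00-12:00, 13:00-16:00 (invert busy blocks within the working day).
Jun free: 08:00-19:00 (invert busy blocks within the working day).
Tomás ∩ Farrukh: 08:00-13:00, 14:00-16:00.
Tomás ∩ Farrukh ∩ Lila: 08:00-11:00, 14:00-16:00.
Tomás ∩ Farrukh ∩ Lila ∩ Quinn: 08:00-11:00, 14:00-16:00.
Tomás ∩ Farrukh ∩ Lila ∩ Quinn ∩ Jun: 08:00-11:00, 14:00-16:00.
Summing the common windows: 180 + 120 = 300 minutes.

300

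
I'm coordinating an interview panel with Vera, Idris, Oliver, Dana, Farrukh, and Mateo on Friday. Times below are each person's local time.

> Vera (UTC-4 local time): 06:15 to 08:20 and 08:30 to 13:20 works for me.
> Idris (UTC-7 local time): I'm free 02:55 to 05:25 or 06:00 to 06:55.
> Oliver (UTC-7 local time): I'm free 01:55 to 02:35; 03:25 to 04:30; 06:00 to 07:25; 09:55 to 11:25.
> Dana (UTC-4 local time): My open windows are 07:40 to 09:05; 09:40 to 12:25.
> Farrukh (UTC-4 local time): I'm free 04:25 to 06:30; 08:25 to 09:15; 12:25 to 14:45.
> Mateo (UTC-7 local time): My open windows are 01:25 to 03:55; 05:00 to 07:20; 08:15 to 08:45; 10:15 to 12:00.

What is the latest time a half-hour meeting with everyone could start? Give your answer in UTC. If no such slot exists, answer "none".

Vera in UTC: 10:15-12:20, 12:30-17:20 (add 4h to convert from UTC-4).
Idris in UTC: 09:55-12:25, 13:00-13:55 (add 7h to convert from UTC-7).
Oliver in UTC: 08:55-09:35, 10:25-11:30, 13:00-14:25, 16:55-18:25 (add 7h to convert from UTC-7).
Dana in UTC: 11:40-13:05, 13:40-16:25 (add 4h to convert from UTC-4).
Farrukh in UTC: 08:25-10:30, 12:25-13:15, 16:25-18:45 (add 4h to convert from UTC-4).
Mateo in UTC: 08:25-10:55, 12:00-14:20, 15:15-15:45, 17:15-19:00 (add 7h to convert from UTC-7).
Vera ∩ Idris: 10:15-12:20, 13:00-13:55.
Vera ∩ Idris ∩ Oliver: 10:25-11:30, 13:00-13:55.
Vera ∩ Idris ∩ Oliver ∩ Dana: 13:00-13:05, 13:40-13:55.
Vera ∩ Idris ∩ Oliver ∩ Dana ∩ Farrukh: 13:00-13:05.
Vera ∩ Idris ∩ Oliver ∩ Dana ∩ Farrukh ∩ Mateo: 13:00-13:05.
So the common availability across everyone is 13:00-13:05.
No common window is at least 30 minutes long.

none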